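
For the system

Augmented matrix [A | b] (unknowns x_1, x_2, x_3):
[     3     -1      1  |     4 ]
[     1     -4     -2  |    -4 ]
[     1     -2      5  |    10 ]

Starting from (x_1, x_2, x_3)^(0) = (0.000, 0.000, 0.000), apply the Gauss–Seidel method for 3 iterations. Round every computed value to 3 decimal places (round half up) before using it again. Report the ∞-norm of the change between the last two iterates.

Iteration 1:
  x_1 = (4 - (-1)·0.000 - (1)·0.000) / (3) = 1.333
  x_2 = (-4 - (1)·1.333 - (-2)·0.000) / (-4) = 1.333
  x_3 = (10 - (1)·1.333 - (-2)·1.333) / (5) = 2.267
Iteration 2:
  x_1 = (4 - (-1)·1.333 - (1)·2.267) / (3) = 1.022
  x_2 = (-4 - (1)·1.022 - (-2)·2.267) / (-4) = 0.122
  x_3 = (10 - (1)·1.022 - (-2)·0.122) / (5) = 1.844
Iteration 3:
  x_1 = (4 - (-1)·0.122 - (1)·1.844) / (3) = 0.759
  x_2 = (-4 - (1)·0.759 - (-2)·1.844) / (-4) = 0.268
  x_3 = (10 - (1)·0.759 - (-2)·0.268) / (5) = 1.955
Change: (-0.263, 0.146, 0.111) → max |·| = 0.263

0.263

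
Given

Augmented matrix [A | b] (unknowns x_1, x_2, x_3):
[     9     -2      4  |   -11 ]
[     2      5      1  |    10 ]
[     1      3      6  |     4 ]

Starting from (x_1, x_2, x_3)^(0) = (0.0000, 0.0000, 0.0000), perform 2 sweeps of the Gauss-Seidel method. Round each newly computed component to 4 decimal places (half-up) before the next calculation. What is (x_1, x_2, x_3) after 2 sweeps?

Iteration 1:
  x_1 = (-11 - (-2)·0.0000 - (4)·0.0000) / (9) = -1.2222
  x_2 = (10 - (2)·-1.2222 - (1)·0.0000) / (5) = 2.4889
  x_3 = (4 - (1)·-1.2222 - (3)·2.4889) / (6) = -0.3741
Iteration 2:
  x_1 = (-11 - (-2)·2.4889 - (4)·-0.3741) / (9) = -0.5029
  x_2 = (10 - (2)·-0.5029 - (1)·-0.3741) / (5) = 2.2760
  x_3 = (4 - (1)·-0.5029 - (3)·2.2760) / (6) = -0.3875

(-0.5029, 2.2760, -0.3875)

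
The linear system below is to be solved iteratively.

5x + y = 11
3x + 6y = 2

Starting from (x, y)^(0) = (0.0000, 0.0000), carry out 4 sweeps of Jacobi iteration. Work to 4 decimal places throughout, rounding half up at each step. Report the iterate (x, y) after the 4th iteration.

Iteration 1:
  x = (11 - (1)·0.0000) / (5) = 2.2000
  y = (2 - (3)·0.0000) / (6) = 0.3333
Iteration 2:
  x = (11 - (1)·0.3333) / (5) = 2.1333
  y = (2 - (3)·2.2000) / (6) = -0.7667
Iteration 3:
  x = (11 - (1)·-0.7667) / (5) = 2.3533
  y = (2 - (3)·2.1333) / (6) = -0.7333
Iteration 4:
  x = (11 - (1)·-0.7333) / (5) = 2.3467
  y = (2 - (3)·2.3533) / (6) = -0.8433

(2.3467, -0.8433)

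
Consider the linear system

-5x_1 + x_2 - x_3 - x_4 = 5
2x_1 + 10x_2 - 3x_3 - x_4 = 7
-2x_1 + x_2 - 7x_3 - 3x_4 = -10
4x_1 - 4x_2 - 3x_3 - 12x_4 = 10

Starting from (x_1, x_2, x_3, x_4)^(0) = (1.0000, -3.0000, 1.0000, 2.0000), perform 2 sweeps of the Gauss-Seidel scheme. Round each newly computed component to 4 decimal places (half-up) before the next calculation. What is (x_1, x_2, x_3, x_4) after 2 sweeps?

Iteration 1:
  x_1 = (5 - (1)·-3.0000 - (-1)·1.0000 - (-1)·2.0000) / (-5) = -2.2000
  x_2 = (7 - (2)·-2.2000 - (-3)·1.0000 - (-1)·2.0000) / (10) = 1.6400
  x_3 = (-10 - (-2)·-2.2000 - (1)·1.6400 - (-3)·2.0000) / (-7) = 1.4343
  x_4 = (10 - (4)·-2.2000 - (-4)·1.6400 - (-3)·1.4343) / (-12) = -2.4719
Iteration 2:
  x_1 = (5 - (1)·1.6400 - (-1)·1.4343 - (-1)·-2.4719) / (-5) = -0.4645
  x_2 = (7 - (2)·-0.4645 - (-3)·1.4343 - (-1)·-2.4719) / (10) = 0.9760
  x_3 = (-10 - (-2)·-0.4645 - (1)·0.9760 - (-3)·-2.4719) / (-7) = 2.7601
  x_4 = (10 - (4)·-0.4645 - (-4)·0.9760 - (-3)·2.7601) / (-12) = -2.0035

(-0.4645, 0.9760, 2.7601, -2.0035)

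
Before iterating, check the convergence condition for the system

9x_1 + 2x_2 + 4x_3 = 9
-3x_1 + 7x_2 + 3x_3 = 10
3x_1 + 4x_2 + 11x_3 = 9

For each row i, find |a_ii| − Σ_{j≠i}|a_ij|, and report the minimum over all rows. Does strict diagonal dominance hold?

row 1: |9| − (2+4) = 3
row 2: |7| − (3+3) = 1
row 3: |11| − (3+4) = 4
minimum over rows = 1 → strictly diagonally dominant (convergence guaranteed)

1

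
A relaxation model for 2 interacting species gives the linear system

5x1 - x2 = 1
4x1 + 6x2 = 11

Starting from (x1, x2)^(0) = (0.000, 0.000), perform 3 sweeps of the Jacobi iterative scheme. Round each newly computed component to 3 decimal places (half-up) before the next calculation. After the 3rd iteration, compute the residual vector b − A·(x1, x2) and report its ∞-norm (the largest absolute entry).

0.245

Iteration 1:
  x1 = (1 - (-1)·0.000) / (5) = 0.200
  x2 = (11 - (4)·0.000) / (6) = 1.833
Iteration 2:
  x1 = (1 - (-1)·1.833) / (5) = 0.567
  x2 = (11 - (4)·0.200) / (6) = 1.700
Iteration 3:
  x1 = (1 - (-1)·1.700) / (5) = 0.540
  x2 = (11 - (4)·0.567) / (6) = 1.455
Residual b − A·x = (-0.245, 0.110); ∞-norm = 0.245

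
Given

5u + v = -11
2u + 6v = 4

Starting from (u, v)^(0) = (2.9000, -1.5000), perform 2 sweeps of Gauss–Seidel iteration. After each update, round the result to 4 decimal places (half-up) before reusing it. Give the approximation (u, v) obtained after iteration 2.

(-2.4600, 1.4867)

Iteration 1:
  u = (-11 - (1)·-1.5000) / (5) = -1.9000
  v = (4 - (2)·-1.9000) / (6) = 1.3000
Iteration 2:
  u = (-11 - (1)·1.3000) / (5) = -2.4600
  v = (4 - (2)·-2.4600) / (6) = 1.4867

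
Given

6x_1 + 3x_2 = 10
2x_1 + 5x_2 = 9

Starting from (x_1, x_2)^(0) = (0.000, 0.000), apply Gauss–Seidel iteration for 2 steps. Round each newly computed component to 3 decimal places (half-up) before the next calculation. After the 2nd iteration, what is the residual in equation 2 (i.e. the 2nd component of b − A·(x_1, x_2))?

Iteration 1:
  x_1 = (10 - (3)·0.000) / (6) = 1.667
  x_2 = (9 - (2)·1.667) / (5) = 1.133
Iteration 2:
  x_1 = (10 - (3)·1.133) / (6) = 1.100
  x_2 = (9 - (2)·1.100) / (5) = 1.360
Residual b − A·x = (-0.680, 0.000)

0.000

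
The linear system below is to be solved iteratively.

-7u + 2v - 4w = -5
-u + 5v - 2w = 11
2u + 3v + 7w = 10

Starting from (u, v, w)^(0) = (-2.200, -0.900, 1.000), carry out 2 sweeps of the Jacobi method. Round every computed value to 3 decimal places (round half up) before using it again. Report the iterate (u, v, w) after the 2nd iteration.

Iteration 1:
  u = (-5 - (2)·-0.900 - (-4)·1.000) / (-7) = -0.114
  v = (11 - (-1)·-2.200 - (-2)·1.000) / (5) = 2.160
  w = (10 - (2)·-2.200 - (3)·-0.900) / (7) = 2.443
Iteration 2:
  u = (-5 - (2)·2.160 - (-4)·2.443) / (-7) = -0.065
  v = (11 - (-1)·-0.114 - (-2)·2.443) / (5) = 3.154
  w = (10 - (2)·-0.114 - (3)·2.160) / (7) = 0.535

(-0.065, 3.154, 0.535)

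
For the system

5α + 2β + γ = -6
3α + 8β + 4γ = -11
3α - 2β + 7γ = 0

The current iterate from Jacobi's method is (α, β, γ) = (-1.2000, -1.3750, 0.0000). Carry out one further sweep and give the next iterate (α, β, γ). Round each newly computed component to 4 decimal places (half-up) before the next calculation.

One sweep:
  α = (-6 - (2)·-1.3750 - (1)·0.0000) / (5) = -0.6500
  β = (-11 - (3)·-1.2000 - (4)·0.0000) / (8) = -0.9250
  γ = (0 - (3)·-1.2000 - (-2)·-1.3750) / (7) = 0.1214

(-0.6500, -0.9250, 0.1214)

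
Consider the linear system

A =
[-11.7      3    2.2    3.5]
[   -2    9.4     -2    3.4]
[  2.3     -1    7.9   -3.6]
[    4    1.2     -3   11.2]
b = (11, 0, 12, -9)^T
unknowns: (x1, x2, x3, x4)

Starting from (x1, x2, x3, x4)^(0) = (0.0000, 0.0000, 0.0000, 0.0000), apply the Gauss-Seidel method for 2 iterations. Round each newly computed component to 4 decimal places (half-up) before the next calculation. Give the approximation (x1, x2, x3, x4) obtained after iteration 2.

Iteration 1:
  x1 = (11 - (3)·0.0000 - (2.2)·0.0000 - (3.5)·0.0000) / (-11.7) = -0.9402
  x2 = (0 - (-2)·-0.9402 - (-2)·0.0000 - (3.4)·0.0000) / (9.4) = -0.2000
  x3 = (12 - (2.3)·-0.9402 - (-1)·-0.2000 - (-3.6)·0.0000) / (7.9) = 1.7674
  x4 = (-9 - (4)·-0.9402 - (1.2)·-0.2000 - (-3)·1.7674) / (11.2) = 0.0271
Iteration 2:
  x1 = (11 - (3)·-0.2000 - (2.2)·1.7674 - (3.5)·0.0271) / (-11.7) = -0.6510
  x2 = (0 - (-2)·-0.6510 - (-2)·1.7674 - (3.4)·0.0271) / (9.4) = 0.2277
  x3 = (12 - (2.3)·-0.6510 - (-1)·0.2277 - (-3.6)·0.0271) / (7.9) = 1.7497
  x4 = (-9 - (4)·-0.6510 - (1.2)·0.2277 - (-3)·1.7497) / (11.2) = -0.1268

(-0.6510, 0.2277, 1.7497, -0.1268)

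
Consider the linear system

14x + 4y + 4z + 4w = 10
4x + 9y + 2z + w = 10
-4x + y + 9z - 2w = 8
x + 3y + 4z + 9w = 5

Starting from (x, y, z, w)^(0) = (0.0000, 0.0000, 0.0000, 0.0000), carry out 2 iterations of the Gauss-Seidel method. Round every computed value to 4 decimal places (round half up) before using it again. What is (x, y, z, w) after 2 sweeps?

(0.2496, 0.7834, 0.8494, -0.1108)

Iteration 1:
  x = (10 - (4)·0.0000 - (4)·0.0000 - (4)·0.0000) / (14) = 0.7143
  y = (10 - (4)·0.7143 - (2)·0.0000 - (1)·0.0000) / (9) = 0.7936
  z = (8 - (-4)·0.7143 - (1)·0.7936 - (-2)·0.0000) / (9) = 1.1182
  w = (5 - (1)·0.7143 - (3)·0.7936 - (4)·1.1182) / (9) = -0.2853
Iteration 2:
  x = (10 - (4)·0.7936 - (4)·1.1182 - (4)·-0.2853) / (14) = 0.2496
  y = (10 - (4)·0.2496 - (2)·1.1182 - (1)·-0.2853) / (9) = 0.7834
  z = (8 - (-4)·0.2496 - (1)·0.7834 - (-2)·-0.2853) / (9) = 0.8494
  w = (5 - (1)·0.2496 - (3)·0.7834 - (4)·0.8494) / (9) = -0.1108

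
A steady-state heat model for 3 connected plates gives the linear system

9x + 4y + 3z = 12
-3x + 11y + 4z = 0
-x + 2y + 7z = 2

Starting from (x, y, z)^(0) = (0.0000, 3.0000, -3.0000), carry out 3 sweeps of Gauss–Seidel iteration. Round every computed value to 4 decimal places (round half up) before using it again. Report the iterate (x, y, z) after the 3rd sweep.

(1.1410, 0.1889, 0.3947)

Iteration 1:
  x = (12 - (4)·3.0000 - (3)·-3.0000) / (9) = 1.0000
  y = (0 - (-3)·1.0000 - (4)·-3.0000) / (11) = 1.3636
  z = (2 - (-1)·1.0000 - (2)·1.3636) / (7) = 0.0390
Iteration 2:
  x = (12 - (4)·1.3636 - (3)·0.0390) / (9) = 0.7143
  y = (0 - (-3)·0.7143 - (4)·0.0390) / (11) = 0.1806
  z = (2 - (-1)·0.7143 - (2)·0.1806) / (7) = 0.3362
Iteration 3:
  x = (12 - (4)·0.1806 - (3)·0.3362) / (9) = 1.1410
  y = (0 - (-3)·1.1410 - (4)·0.3362) / (11) = 0.1889
  z = (2 - (-1)·1.1410 - (2)·0.1889) / (7) = 0.3947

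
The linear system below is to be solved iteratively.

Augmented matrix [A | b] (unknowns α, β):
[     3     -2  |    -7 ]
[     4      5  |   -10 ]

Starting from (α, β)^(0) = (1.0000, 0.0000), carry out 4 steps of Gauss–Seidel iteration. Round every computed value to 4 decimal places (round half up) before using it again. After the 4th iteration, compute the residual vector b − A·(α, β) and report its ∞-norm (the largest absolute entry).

Iteration 1:
  α = (-7 - (-2)·0.0000) / (3) = -2.3333
  β = (-10 - (4)·-2.3333) / (5) = -0.1334
Iteration 2:
  α = (-7 - (-2)·-0.1334) / (3) = -2.4223
  β = (-10 - (4)·-2.4223) / (5) = -0.0622
Iteration 3:
  α = (-7 - (-2)·-0.0622) / (3) = -2.3748
  β = (-10 - (4)·-2.3748) / (5) = -0.1002
Iteration 4:
  α = (-7 - (-2)·-0.1002) / (3) = -2.4001
  β = (-10 - (4)·-2.4001) / (5) = -0.0799
Residual b − A·x = (0.0405, -0.0001); ∞-norm = 0.0405

0.0405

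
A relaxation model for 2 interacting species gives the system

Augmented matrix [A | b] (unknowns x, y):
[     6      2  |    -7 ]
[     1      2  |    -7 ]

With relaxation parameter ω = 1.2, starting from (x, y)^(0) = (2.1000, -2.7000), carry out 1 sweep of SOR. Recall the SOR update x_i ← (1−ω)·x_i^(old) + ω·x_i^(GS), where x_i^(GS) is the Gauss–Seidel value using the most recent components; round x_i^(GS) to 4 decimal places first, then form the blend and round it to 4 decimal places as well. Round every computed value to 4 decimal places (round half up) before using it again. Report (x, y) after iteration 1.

Iteration 1:
  x: GS value = (-7 - (2)·-2.7000) / (6) = -0.2667;  x ← (1−ω)·2.1000 + ω·-0.2667 = -0.7400
  y: GS value = (-7 - (1)·-0.7400) / (2) = -3.1300;  y ← (1−ω)·-2.7000 + ω·-3.1300 = -3.2160

(-0.7400, -3.2160)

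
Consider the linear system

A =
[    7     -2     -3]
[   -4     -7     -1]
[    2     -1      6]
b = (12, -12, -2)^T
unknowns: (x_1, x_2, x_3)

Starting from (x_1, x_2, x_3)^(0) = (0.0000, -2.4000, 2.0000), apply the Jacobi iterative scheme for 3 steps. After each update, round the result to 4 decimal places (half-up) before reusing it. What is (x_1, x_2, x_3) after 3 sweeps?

Iteration 1:
  x_1 = (12 - (-2)·-2.4000 - (-3)·2.0000) / (7) = 1.8857
  x_2 = (-12 - (-4)·0.0000 - (-1)·2.0000) / (-7) = 1.4286
  x_3 = (-2 - (2)·0.0000 - (-1)·-2.4000) / (6) = -0.7333
Iteration 2:
  x_1 = (12 - (-2)·1.4286 - (-3)·-0.7333) / (7) = 1.8082
  x_2 = (-12 - (-4)·1.8857 - (-1)·-0.7333) / (-7) = 0.7415
  x_3 = (-2 - (2)·1.8857 - (-1)·1.4286) / (6) = -0.7238
Iteration 3:
  x_1 = (12 - (-2)·0.7415 - (-3)·-0.7238) / (7) = 1.6159
  x_2 = (-12 - (-4)·1.8082 - (-1)·-0.7238) / (-7) = 0.7844
  x_3 = (-2 - (2)·1.8082 - (-1)·0.7415) / (6) = -0.8125

(1.6159, 0.7844, -0.8125)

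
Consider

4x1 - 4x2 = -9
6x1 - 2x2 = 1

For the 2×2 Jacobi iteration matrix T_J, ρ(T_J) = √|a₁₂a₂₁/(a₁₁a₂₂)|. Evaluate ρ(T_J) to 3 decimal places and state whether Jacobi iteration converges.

a₁₂a₂₁/(a₁₁a₂₂) = (-4)·(6) / ((4)·(-2)) = 3.000000
ρ = √|3.000000| = √3.000000 = 1.732
ρ > 1, so Jacobi diverges

1.732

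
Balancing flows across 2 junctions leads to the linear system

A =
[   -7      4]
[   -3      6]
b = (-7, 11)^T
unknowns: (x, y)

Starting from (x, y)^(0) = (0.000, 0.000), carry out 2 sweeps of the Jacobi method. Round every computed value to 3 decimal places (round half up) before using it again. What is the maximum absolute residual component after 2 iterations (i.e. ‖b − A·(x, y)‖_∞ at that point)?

3.143

Iteration 1:
  x = (-7 - (4)·0.000) / (-7) = 1.000
  y = (11 - (-3)·0.000) / (6) = 1.833
Iteration 2:
  x = (-7 - (4)·1.833) / (-7) = 2.047
  y = (11 - (-3)·1.000) / (6) = 2.333
Residual b − A·x = (-2.003, 3.143); ∞-norm = 3.143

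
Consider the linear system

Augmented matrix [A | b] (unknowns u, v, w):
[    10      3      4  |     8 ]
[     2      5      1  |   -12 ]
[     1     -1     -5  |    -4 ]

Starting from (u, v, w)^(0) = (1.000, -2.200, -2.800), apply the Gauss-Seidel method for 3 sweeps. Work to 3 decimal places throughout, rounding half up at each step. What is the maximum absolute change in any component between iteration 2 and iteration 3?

0.192

Iteration 1:
  u = (8 - (3)·-2.200 - (4)·-2.800) / (10) = 2.580
  v = (-12 - (2)·2.580 - (1)·-2.800) / (5) = -2.872
  w = (-4 - (1)·2.580 - (-1)·-2.872) / (-5) = 1.890
Iteration 2:
  u = (8 - (3)·-2.872 - (4)·1.890) / (10) = 0.906
  v = (-12 - (2)·0.906 - (1)·1.890) / (5) = -3.140
  w = (-4 - (1)·0.906 - (-1)·-3.140) / (-5) = 1.609
Iteration 3:
  u = (8 - (3)·-3.140 - (4)·1.609) / (10) = 1.098
  v = (-12 - (2)·1.098 - (1)·1.609) / (5) = -3.161
  w = (-4 - (1)·1.098 - (-1)·-3.161) / (-5) = 1.652
Change: (0.192, -0.021, 0.043) → max |·| = 0.192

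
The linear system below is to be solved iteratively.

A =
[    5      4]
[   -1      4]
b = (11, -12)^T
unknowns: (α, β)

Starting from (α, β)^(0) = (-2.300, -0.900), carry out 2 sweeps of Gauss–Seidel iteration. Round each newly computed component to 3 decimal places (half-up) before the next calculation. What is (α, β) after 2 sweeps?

Iteration 1:
  α = (11 - (4)·-0.900) / (5) = 2.920
  β = (-12 - (-1)·2.920) / (4) = -2.270
Iteration 2:
  α = (11 - (4)·-2.270) / (5) = 4.016
  β = (-12 - (-1)·4.016) / (4) = -1.996

(4.016, -1.996)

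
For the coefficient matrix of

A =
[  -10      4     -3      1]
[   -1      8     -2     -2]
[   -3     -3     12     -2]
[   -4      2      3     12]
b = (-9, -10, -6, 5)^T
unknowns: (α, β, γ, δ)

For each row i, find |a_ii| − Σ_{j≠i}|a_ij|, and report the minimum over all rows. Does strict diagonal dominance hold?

row 1: |-10| − (4+3+1) = 2
row 2: |8| − (1+2+2) = 3
row 3: |12| − (3+3+2) = 4
row 4: |12| − (4+2+3) = 3
minimum over rows = 2 → strictly diagonally dominant (convergence guaranteed)

2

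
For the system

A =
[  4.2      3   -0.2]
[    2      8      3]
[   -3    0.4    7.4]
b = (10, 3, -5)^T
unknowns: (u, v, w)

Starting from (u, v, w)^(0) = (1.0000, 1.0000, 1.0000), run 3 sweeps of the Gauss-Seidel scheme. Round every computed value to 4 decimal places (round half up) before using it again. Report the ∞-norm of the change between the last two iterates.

Iteration 1:
  u = (10 - (3)·1.0000 - (-0.2)·1.0000) / (4.2) = 1.7143
  v = (3 - (2)·1.7143 - (3)·1.0000) / (8) = -0.4286
  w = (-5 - (-3)·1.7143 - (0.4)·-0.4286) / (7.4) = 0.0425
Iteration 2:
  u = (10 - (3)·-0.4286 - (-0.2)·0.0425) / (4.2) = 2.6891
  v = (3 - (2)·2.6891 - (3)·0.0425) / (8) = -0.3132
  w = (-5 - (-3)·2.6891 - (0.4)·-0.3132) / (7.4) = 0.4314
Iteration 3:
  u = (10 - (3)·-0.3132 - (-0.2)·0.4314) / (4.2) = 2.6252
  v = (3 - (2)·2.6252 - (3)·0.4314) / (8) = -0.4431
  w = (-5 - (-3)·2.6252 - (0.4)·-0.4431) / (7.4) = 0.4125
Change: (-0.0639, -0.1299, -0.0189) → max |·| = 0.1299

0.1299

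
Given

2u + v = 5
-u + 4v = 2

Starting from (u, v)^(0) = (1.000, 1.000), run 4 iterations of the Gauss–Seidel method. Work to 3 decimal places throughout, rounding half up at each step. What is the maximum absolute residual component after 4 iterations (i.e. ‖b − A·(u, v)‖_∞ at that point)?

Iteration 1:
  u = (5 - (1)·1.000) / (2) = 2.000
  v = (2 - (-1)·2.000) / (4) = 1.000
Iteration 2:
  u = (5 - (1)·1.000) / (2) = 2.000
  v = (2 - (-1)·2.000) / (4) = 1.000
Iteration 3:
  u = (5 - (1)·1.000) / (2) = 2.000
  v = (2 - (-1)·2.000) / (4) = 1.000
Iteration 4:
  u = (5 - (1)·1.000) / (2) = 2.000
  v = (2 - (-1)·2.000) / (4) = 1.000
Residual b − A·x = (0.000, 0.000); ∞-norm = 0.000

0.000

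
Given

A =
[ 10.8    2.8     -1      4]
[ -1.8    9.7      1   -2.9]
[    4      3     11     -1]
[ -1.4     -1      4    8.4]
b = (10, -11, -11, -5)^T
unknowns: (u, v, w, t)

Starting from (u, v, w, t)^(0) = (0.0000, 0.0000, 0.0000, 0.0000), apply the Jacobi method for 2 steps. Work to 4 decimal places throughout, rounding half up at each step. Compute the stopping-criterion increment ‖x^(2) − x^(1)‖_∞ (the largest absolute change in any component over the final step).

0.4955

Iteration 1:
  u = (10 - (2.8)·0.0000 - (-1)·0.0000 - (4)·0.0000) / (10.8) = 0.9259
  v = (-11 - (-1.8)·0.0000 - (1)·0.0000 - (-2.9)·0.0000) / (9.7) = -1.1340
  w = (-11 - (4)·0.0000 - (3)·0.0000 - (-1)·0.0000) / (11) = -1.0000
  t = (-5 - (-1.4)·0.0000 - (-1)·0.0000 - (4)·0.0000) / (8.4) = -0.5952
Iteration 2:
  u = (10 - (2.8)·-1.1340 - (-1)·-1.0000 - (4)·-0.5952) / (10.8) = 1.3478
  v = (-11 - (-1.8)·0.9259 - (1)·-1.0000 - (-2.9)·-0.5952) / (9.7) = -1.0371
  w = (-11 - (4)·0.9259 - (3)·-1.1340 - (-1)·-0.5952) / (11) = -1.0815
  t = (-5 - (-1.4)·0.9259 - (-1)·-1.1340 - (4)·-1.0000) / (8.4) = -0.0997
Change: (0.4219, 0.0969, -0.0815, 0.4955) → max |·| = 0.4955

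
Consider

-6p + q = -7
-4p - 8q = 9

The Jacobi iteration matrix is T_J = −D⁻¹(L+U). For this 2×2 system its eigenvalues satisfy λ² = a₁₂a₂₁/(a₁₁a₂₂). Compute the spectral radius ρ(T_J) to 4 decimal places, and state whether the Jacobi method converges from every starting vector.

a₁₂a₂₁/(a₁₁a₂₂) = (1)·(-4) / ((-6)·(-8)) = -0.083333
ρ = √|-0.083333| = √0.083333 = 0.2887
ρ < 1, so Jacobi converges

0.2887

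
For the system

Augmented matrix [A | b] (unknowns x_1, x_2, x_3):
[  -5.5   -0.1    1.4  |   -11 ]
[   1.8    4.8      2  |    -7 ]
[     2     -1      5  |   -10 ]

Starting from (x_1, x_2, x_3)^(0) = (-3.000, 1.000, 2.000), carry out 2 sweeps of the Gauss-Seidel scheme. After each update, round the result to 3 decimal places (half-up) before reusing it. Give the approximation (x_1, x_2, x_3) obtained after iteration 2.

(1.132, -0.365, -2.526)

Iteration 1:
  x_1 = (-11 - (-0.1)·1.000 - (1.4)·2.000) / (-5.5) = 2.491
  x_2 = (-7 - (1.8)·2.491 - (2)·2.000) / (4.8) = -3.226
  x_3 = (-10 - (2)·2.491 - (-1)·-3.226) / (5) = -3.642
Iteration 2:
  x_1 = (-11 - (-0.1)·-3.226 - (1.4)·-3.642) / (-5.5) = 1.132
  x_2 = (-7 - (1.8)·1.132 - (2)·-3.642) / (4.8) = -0.365
  x_3 = (-10 - (2)·1.132 - (-1)·-0.365) / (5) = -2.526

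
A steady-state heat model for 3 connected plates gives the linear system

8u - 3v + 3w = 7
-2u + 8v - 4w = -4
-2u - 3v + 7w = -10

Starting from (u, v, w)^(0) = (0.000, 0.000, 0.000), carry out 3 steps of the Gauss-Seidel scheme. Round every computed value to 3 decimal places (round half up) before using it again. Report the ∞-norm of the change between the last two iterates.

Iteration 1:
  u = (7 - (-3)·0.000 - (3)·0.000) / (8) = 0.875
  v = (-4 - (-2)·0.875 - (-4)·0.000) / (8) = -0.281
  w = (-10 - (-2)·0.875 - (-3)·-0.281) / (7) = -1.299
Iteration 2:
  u = (7 - (-3)·-0.281 - (3)·-1.299) / (8) = 1.257
  v = (-4 - (-2)·1.257 - (-4)·-1.299) / (8) = -0.835
  w = (-10 - (-2)·1.257 - (-3)·-0.835) / (7) = -1.427
Iteration 3:
  u = (7 - (-3)·-0.835 - (3)·-1.427) / (8) = 1.097
  v = (-4 - (-2)·1.097 - (-4)·-1.427) / (8) = -0.939
  w = (-10 - (-2)·1.097 - (-3)·-0.939) / (7) = -1.518
Change: (-0.160, -0.104, -0.091) → max |·| = 0.160

0.160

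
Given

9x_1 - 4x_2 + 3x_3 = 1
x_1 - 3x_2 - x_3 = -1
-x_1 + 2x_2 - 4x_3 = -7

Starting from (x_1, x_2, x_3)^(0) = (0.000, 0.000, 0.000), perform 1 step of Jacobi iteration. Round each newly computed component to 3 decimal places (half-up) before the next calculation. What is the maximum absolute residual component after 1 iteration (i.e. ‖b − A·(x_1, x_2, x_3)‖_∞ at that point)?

Iteration 1:
  x_1 = (1 - (-4)·0.000 - (3)·0.000) / (9) = 0.111
  x_2 = (-1 - (1)·0.000 - (-1)·0.000) / (-3) = 0.333
  x_3 = (-7 - (-1)·0.000 - (2)·0.000) / (-4) = 1.750
Residual b − A·x = (-3.917, 1.638, -0.555); ∞-norm = 3.917

3.917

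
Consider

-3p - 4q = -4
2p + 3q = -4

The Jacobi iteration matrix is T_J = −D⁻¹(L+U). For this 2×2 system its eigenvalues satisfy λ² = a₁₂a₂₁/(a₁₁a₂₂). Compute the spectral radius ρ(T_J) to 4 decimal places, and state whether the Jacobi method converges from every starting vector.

a₁₂a₂₁/(a₁₁a₂₂) = (-4)·(2) / ((-3)·(3)) = 0.888889
ρ = √|0.888889| = √0.888889 = 0.9428
ρ < 1, so Jacobi converges

0.9428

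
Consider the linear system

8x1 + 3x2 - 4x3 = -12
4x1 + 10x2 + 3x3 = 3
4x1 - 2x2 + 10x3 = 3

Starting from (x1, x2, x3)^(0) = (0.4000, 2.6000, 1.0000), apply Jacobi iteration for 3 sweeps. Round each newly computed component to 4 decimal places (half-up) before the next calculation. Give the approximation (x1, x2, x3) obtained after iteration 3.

(-1.3055, 0.4266, 0.9224)

Iteration 1:
  x1 = (-12 - (3)·2.6000 - (-4)·1.0000) / (8) = -1.9750
  x2 = (3 - (4)·0.4000 - (3)·1.0000) / (10) = -0.1600
  x3 = (3 - (4)·0.4000 - (-2)·2.6000) / (10) = 0.6600
Iteration 2:
  x1 = (-12 - (3)·-0.1600 - (-4)·0.6600) / (8) = -1.1100
  x2 = (3 - (4)·-1.9750 - (3)·0.6600) / (10) = 0.8920
  x3 = (3 - (4)·-1.9750 - (-2)·-0.1600) / (10) = 1.0580
Iteration 3:
  x1 = (-12 - (3)·0.8920 - (-4)·1.0580) / (8) = -1.3055
  x2 = (3 - (4)·-1.1100 - (3)·1.0580) / (10) = 0.4266
  x3 = (3 - (4)·-1.1100 - (-2)·0.8920) / (10) = 0.9224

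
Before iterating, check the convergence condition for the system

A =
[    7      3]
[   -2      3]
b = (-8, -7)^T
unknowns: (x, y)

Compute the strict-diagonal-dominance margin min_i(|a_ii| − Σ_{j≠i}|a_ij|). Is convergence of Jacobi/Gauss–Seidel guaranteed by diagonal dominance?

row 1: |7| − (3) = 4
row 2: |3| − (2) = 1
minimum over rows = 1 → strictly diagonally dominant (convergence guaranteed)

1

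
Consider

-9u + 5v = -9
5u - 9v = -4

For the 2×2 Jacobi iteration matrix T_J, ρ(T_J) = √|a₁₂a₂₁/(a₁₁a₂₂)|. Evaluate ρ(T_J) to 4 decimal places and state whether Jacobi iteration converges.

0.5556

a₁₂a₂₁/(a₁₁a₂₂) = (5)·(5) / ((-9)·(-9)) = 0.308642
ρ = √|0.308642| = √0.308642 = 0.5556
ρ < 1, so Jacobi converges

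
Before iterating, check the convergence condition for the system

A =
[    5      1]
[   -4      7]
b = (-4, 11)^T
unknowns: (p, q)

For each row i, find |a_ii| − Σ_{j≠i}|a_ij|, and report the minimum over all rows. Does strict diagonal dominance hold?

row 1: |5| − (1) = 4
row 2: |7| − (4) = 3
minimum over rows = 3 → strictly diagonally dominant (convergence guaranteed)

3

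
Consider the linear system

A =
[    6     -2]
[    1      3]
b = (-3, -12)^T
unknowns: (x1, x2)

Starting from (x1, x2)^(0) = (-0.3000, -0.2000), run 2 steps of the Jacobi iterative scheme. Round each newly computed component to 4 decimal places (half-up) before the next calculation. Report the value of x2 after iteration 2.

-3.8111

Iteration 1:
  x1 = (-3 - (-2)·-0.2000) / (6) = -0.5667
  x2 = (-12 - (1)·-0.3000) / (3) = -3.9000
Iteration 2:
  x1 = (-3 - (-2)·-3.9000) / (6) = -1.8000
  x2 = (-12 - (1)·-0.5667) / (3) = -3.8111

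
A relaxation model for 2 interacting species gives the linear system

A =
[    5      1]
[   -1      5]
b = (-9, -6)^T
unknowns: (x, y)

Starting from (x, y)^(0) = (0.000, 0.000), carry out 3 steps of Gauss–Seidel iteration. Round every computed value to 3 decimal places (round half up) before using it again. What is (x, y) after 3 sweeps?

(-1.500, -1.500)

Iteration 1:
  x = (-9 - (1)·0.000) / (5) = -1.800
  y = (-6 - (-1)·-1.800) / (5) = -1.560
Iteration 2:
  x = (-9 - (1)·-1.560) / (5) = -1.488
  y = (-6 - (-1)·-1.488) / (5) = -1.498
Iteration 3:
  x = (-9 - (1)·-1.498) / (5) = -1.500
  y = (-6 - (-1)·-1.500) / (5) = -1.500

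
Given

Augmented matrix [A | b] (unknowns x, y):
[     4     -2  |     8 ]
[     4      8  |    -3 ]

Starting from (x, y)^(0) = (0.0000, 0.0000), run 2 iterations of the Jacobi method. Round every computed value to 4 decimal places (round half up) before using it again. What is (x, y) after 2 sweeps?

(1.8125, -1.3750)

Iteration 1:
  x = (8 - (-2)·0.0000) / (4) = 2.0000
  y = (-3 - (4)·0.0000) / (8) = -0.3750
Iteration 2:
  x = (8 - (-2)·-0.3750) / (4) = 1.8125
  y = (-3 - (4)·2.0000) / (8) = -1.3750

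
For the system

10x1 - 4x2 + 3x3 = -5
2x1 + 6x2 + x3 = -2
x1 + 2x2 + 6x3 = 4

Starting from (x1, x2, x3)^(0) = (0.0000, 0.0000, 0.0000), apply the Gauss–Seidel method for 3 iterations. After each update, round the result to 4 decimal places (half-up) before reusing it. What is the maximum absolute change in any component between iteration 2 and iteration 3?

Iteration 1:
  x1 = (-5 - (-4)·0.0000 - (3)·0.0000) / (10) = -0.5000
  x2 = (-2 - (2)·-0.5000 - (1)·0.0000) / (6) = -0.1667
  x3 = (4 - (1)·-0.5000 - (2)·-0.1667) / (6) = 0.8056
Iteration 2:
  x1 = (-5 - (-4)·-0.1667 - (3)·0.8056) / (10) = -0.8084
  x2 = (-2 - (2)·-0.8084 - (1)·0.8056) / (6) = -0.1981
  x3 = (4 - (1)·-0.8084 - (2)·-0.1981) / (6) = 0.8674
Iteration 3:
  x1 = (-5 - (-4)·-0.1981 - (3)·0.8674) / (10) = -0.8395
  x2 = (-2 - (2)·-0.8395 - (1)·0.8674) / (6) = -0.1981
  x3 = (4 - (1)·-0.8395 - (2)·-0.1981) / (6) = 0.8726
Change: (-0.0311, 0.0000, 0.0052) → max |·| = 0.0311

0.0311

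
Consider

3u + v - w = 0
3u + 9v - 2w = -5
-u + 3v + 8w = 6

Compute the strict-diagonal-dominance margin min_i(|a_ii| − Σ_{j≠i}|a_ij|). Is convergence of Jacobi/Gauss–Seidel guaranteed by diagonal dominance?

row 1: |3| − (1+1) = 1
row 2: |9| − (3+2) = 4
row 3: |8| − (1+3) = 4
minimum over rows = 1 → strictly diagonally dominant (convergence guaranteed)

1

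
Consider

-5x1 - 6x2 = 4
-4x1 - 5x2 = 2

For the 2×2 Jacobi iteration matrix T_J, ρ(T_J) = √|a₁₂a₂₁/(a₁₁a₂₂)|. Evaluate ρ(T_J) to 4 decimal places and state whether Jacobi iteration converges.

0.9798

a₁₂a₂₁/(a₁₁a₂₂) = (-6)·(-4) / ((-5)·(-5)) = 0.960000
ρ = √|0.960000| = √0.960000 = 0.9798
ρ < 1, so Jacobi converges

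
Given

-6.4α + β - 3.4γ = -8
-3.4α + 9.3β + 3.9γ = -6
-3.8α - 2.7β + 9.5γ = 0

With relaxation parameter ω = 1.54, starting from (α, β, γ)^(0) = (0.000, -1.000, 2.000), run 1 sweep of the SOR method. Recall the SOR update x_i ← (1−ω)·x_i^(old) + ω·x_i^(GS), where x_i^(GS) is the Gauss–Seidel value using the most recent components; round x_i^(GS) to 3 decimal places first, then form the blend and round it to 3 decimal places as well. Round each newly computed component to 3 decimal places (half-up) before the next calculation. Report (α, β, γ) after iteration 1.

(0.048, -1.718, -1.802)

Iteration 1:
  α: GS value = (-8 - (1)·-1.000 - (-3.4)·2.000) / (-6.4) = 0.031;  α ← (1−ω)·0.000 + ω·0.031 = 0.048
  β: GS value = (-6 - (-3.4)·0.048 - (3.9)·2.000) / (9.3) = -1.466;  β ← (1−ω)·-1.000 + ω·-1.466 = -1.718
  γ: GS value = (0 - (-3.8)·0.048 - (-2.7)·-1.718) / (9.5) = -0.469;  γ ← (1−ω)·2.000 + ω·-0.469 = -1.802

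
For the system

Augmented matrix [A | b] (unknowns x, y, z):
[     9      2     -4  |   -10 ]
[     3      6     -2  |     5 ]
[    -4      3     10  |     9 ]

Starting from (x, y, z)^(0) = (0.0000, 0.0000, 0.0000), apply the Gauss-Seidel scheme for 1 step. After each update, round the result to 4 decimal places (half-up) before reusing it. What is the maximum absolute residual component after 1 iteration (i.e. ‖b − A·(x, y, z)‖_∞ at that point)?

Iteration 1:
  x = (-10 - (2)·0.0000 - (-4)·0.0000) / (9) = -1.1111
  y = (5 - (3)·-1.1111 - (-2)·0.0000) / (6) = 1.3889
  z = (9 - (-4)·-1.1111 - (3)·1.3889) / (10) = 0.0389
Residual b − A·x = (-2.6223, 0.0777, -0.0001); ∞-norm = 2.6223

2.6223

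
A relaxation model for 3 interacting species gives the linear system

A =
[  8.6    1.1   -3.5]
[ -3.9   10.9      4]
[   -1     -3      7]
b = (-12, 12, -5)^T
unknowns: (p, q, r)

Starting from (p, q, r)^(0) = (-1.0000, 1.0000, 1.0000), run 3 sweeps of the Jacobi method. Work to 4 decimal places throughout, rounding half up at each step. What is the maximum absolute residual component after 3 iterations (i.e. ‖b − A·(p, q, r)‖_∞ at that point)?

Iteration 1:
  p = (-12 - (1.1)·1.0000 - (-3.5)·1.0000) / (8.6) = -1.1163
  q = (12 - (-3.9)·-1.0000 - (4)·1.0000) / (10.9) = 0.3761
  r = (-5 - (-1)·-1.0000 - (-3)·1.0000) / (7) = -0.4286
Iteration 2:
  p = (-12 - (1.1)·0.3761 - (-3.5)·-0.4286) / (8.6) = -1.6179
  q = (12 - (-3.9)·-1.1163 - (4)·-0.4286) / (10.9) = 0.8588
  r = (-5 - (-1)·-1.1163 - (-3)·0.3761) / (7) = -0.7126
Iteration 3:
  p = (-12 - (1.1)·0.8588 - (-3.5)·-0.7126) / (8.6) = -1.7952
  q = (12 - (-3.9)·-1.6179 - (4)·-0.7126) / (10.9) = 0.7835
  r = (-5 - (-1)·-1.6179 - (-3)·0.8588) / (7) = -0.5774
Residual b − A·x = (0.5560, -1.2318, -0.4029); ∞-norm = 1.2318

1.2318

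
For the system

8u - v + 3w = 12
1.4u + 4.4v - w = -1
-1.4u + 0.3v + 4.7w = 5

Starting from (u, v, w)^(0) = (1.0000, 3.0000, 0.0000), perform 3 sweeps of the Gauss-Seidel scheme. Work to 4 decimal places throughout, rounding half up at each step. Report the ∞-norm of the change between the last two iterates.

0.2327

Iteration 1:
  u = (12 - (-1)·3.0000 - (3)·0.0000) / (8) = 1.8750
  v = (-1 - (1.4)·1.8750 - (-1)·0.0000) / (4.4) = -0.8239
  w = (5 - (-1.4)·1.8750 - (0.3)·-0.8239) / (4.7) = 1.6749
Iteration 2:
  u = (12 - (-1)·-0.8239 - (3)·1.6749) / (8) = 0.7689
  v = (-1 - (1.4)·0.7689 - (-1)·1.6749) / (4.4) = -0.0913
  w = (5 - (-1.4)·0.7689 - (0.3)·-0.0913) / (4.7) = 1.2987
Iteration 3:
  u = (12 - (-1)·-0.0913 - (3)·1.2987) / (8) = 1.0016
  v = (-1 - (1.4)·1.0016 - (-1)·1.2987) / (4.4) = -0.2508
  w = (5 - (-1.4)·1.0016 - (0.3)·-0.2508) / (4.7) = 1.3782
Change: (0.2327, -0.1595, 0.0795) → max |·| = 0.2327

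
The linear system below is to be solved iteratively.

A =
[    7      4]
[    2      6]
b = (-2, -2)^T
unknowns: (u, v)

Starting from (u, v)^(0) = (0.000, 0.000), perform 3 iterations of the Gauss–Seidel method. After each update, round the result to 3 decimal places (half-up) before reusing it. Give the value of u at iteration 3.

Iteration 1:
  u = (-2 - (4)·0.000) / (7) = -0.286
  v = (-2 - (2)·-0.286) / (6) = -0.238
Iteration 2:
  u = (-2 - (4)·-0.238) / (7) = -0.150
  v = (-2 - (2)·-0.150) / (6) = -0.283
Iteration 3:
  u = (-2 - (4)·-0.283) / (7) = -0.124
  v = (-2 - (2)·-0.124) / (6) = -0.292

-0.124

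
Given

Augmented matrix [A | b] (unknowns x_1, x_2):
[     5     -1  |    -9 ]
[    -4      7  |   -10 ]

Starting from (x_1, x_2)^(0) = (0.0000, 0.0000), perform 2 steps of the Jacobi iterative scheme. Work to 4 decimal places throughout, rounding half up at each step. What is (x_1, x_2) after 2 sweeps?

Iteration 1:
  x_1 = (-9 - (-1)·0.0000) / (5) = -1.8000
  x_2 = (-10 - (-4)·0.0000) / (7) = -1.4286
Iteration 2:
  x_1 = (-9 - (-1)·-1.4286) / (5) = -2.0857
  x_2 = (-10 - (-4)·-1.8000) / (7) = -2.4571

(-2.0857, -2.4571)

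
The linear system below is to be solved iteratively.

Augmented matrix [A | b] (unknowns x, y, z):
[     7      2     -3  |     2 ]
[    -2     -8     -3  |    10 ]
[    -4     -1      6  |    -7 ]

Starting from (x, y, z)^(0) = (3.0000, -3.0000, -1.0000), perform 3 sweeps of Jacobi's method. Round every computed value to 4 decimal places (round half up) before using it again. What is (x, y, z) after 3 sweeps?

Iteration 1:
  x = (2 - (2)·-3.0000 - (-3)·-1.0000) / (7) = 0.7143
  y = (10 - (-2)·3.0000 - (-3)·-1.0000) / (-8) = -1.6250
  z = (-7 - (-4)·3.0000 - (-1)·-3.0000) / (6) = 0.3333
Iteration 2:
  x = (2 - (2)·-1.6250 - (-3)·0.3333) / (7) = 0.8928
  y = (10 - (-2)·0.7143 - (-3)·0.3333) / (-8) = -1.5536
  z = (-7 - (-4)·0.7143 - (-1)·-1.6250) / (6) = -0.9613
Iteration 3:
  x = (2 - (2)·-1.5536 - (-3)·-0.9613) / (7) = 0.3176
  y = (10 - (-2)·0.8928 - (-3)·-0.9613) / (-8) = -1.1127
  z = (-7 - (-4)·0.8928 - (-1)·-1.5536) / (6) = -0.8304

(0.3176, -1.1127, -0.8304)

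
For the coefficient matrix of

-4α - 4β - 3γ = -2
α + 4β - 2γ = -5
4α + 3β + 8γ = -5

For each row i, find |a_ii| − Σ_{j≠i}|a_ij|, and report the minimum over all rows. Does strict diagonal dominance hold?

row 1: |-4| − (4+3) = -3
row 2: |4| − (1+2) = 1
row 3: |8| − (4+3) = 1
minimum over rows = -3 → not strictly diagonally dominant

-3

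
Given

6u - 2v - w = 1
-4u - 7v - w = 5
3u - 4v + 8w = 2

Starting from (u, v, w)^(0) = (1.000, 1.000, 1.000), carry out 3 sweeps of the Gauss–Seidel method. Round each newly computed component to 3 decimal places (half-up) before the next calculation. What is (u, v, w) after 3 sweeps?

Iteration 1:
  u = (1 - (-2)·1.000 - (-1)·1.000) / (6) = 0.667
  v = (5 - (-4)·0.667 - (-1)·1.000) / (-7) = -1.238
  w = (2 - (3)·0.667 - (-4)·-1.238) / (8) = -0.619
Iteration 2:
  u = (1 - (-2)·-1.238 - (-1)·-0.619) / (6) = -0.349
  v = (5 - (-4)·-0.349 - (-1)·-0.619) / (-7) = -0.426
  w = (2 - (3)·-0.349 - (-4)·-0.426) / (8) = 0.168
Iteration 3:
  u = (1 - (-2)·-0.426 - (-1)·0.168) / (6) = 0.053
  v = (5 - (-4)·0.053 - (-1)·0.168) / (-7) = -0.769
  w = (2 - (3)·0.053 - (-4)·-0.769) / (8) = -0.154

(0.053, -0.769, -0.154)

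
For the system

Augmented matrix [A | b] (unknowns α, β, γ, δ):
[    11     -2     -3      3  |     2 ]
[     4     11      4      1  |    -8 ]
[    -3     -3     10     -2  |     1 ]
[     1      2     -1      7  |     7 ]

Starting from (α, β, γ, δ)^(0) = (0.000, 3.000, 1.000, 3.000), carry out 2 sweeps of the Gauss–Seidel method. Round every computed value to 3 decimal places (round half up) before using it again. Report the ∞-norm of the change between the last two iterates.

Iteration 1:
  α = (2 - (-2)·3.000 - (-3)·1.000 - (3)·3.000) / (11) = 0.182
  β = (-8 - (4)·0.182 - (4)·1.000 - (1)·3.000) / (11) = -1.430
  γ = (1 - (-3)·0.182 - (-3)·-1.430 - (-2)·3.000) / (10) = 0.326
  δ = (7 - (1)·0.182 - (2)·-1.430 - (-1)·0.326) / (7) = 1.429
Iteration 2:
  α = (2 - (-2)·-1.430 - (-3)·0.326 - (3)·1.429) / (11) = -0.379
  β = (-8 - (4)·-0.379 - (4)·0.326 - (1)·1.429) / (11) = -0.838
  γ = (1 - (-3)·-0.379 - (-3)·-0.838 - (-2)·1.429) / (10) = 0.021
  δ = (7 - (1)·-0.379 - (2)·-0.838 - (-1)·0.021) / (7) = 1.297
Change: (-0.561, 0.592, -0.305, -0.132) → max |·| = 0.592

0.592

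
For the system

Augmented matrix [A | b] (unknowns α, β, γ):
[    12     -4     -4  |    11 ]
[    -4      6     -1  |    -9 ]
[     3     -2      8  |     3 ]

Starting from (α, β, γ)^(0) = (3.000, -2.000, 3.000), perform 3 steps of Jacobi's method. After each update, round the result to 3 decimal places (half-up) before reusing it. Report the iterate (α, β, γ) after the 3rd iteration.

(0.677, -0.919, -0.156)

Iteration 1:
  α = (11 - (-4)·-2.000 - (-4)·3.000) / (12) = 1.250
  β = (-9 - (-4)·3.000 - (-1)·3.000) / (6) = 1.000
  γ = (3 - (3)·3.000 - (-2)·-2.000) / (8) = -1.250
Iteration 2:
  α = (11 - (-4)·1.000 - (-4)·-1.250) / (12) = 0.833
  β = (-9 - (-4)·1.250 - (-1)·-1.250) / (6) = -0.875
  γ = (3 - (3)·1.250 - (-2)·1.000) / (8) = 0.156
Iteration 3:
  α = (11 - (-4)·-0.875 - (-4)·0.156) / (12) = 0.677
  β = (-9 - (-4)·0.833 - (-1)·0.156) / (6) = -0.919
  γ = (3 - (3)·0.833 - (-2)·-0.875) / (8) = -0.156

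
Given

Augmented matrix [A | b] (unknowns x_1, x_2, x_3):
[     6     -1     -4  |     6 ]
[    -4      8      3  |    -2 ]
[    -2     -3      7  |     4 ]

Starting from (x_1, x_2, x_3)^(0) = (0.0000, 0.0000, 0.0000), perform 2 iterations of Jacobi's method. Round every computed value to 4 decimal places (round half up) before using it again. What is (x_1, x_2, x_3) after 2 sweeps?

Iteration 1:
  x_1 = (6 - (-1)·0.0000 - (-4)·0.0000) / (6) = 1.0000
  x_2 = (-2 - (-4)·0.0000 - (3)·0.0000) / (8) = -0.2500
  x_3 = (4 - (-2)·0.0000 - (-3)·0.0000) / (7) = 0.5714
Iteration 2:
  x_1 = (6 - (-1)·-0.2500 - (-4)·0.5714) / (6) = 1.3393
  x_2 = (-2 - (-4)·1.0000 - (3)·0.5714) / (8) = 0.0357
  x_3 = (4 - (-2)·1.0000 - (-3)·-0.2500) / (7) = 0.7500

(1.3393, 0.0357, 0.7500)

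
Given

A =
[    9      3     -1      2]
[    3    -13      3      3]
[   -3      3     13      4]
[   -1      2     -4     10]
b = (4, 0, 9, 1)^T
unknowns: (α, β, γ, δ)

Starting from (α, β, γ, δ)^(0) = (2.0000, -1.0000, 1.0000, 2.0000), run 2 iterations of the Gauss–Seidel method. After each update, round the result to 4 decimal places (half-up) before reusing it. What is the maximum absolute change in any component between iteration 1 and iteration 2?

Iteration 1:
  α = (4 - (3)·-1.0000 - (-1)·1.0000 - (2)·2.0000) / (9) = 0.4444
  β = (0 - (3)·0.4444 - (3)·1.0000 - (3)·2.0000) / (-13) = 0.7949
  γ = (9 - (-3)·0.4444 - (3)·0.7949 - (4)·2.0000) / (13) = -0.0040
  δ = (1 - (-1)·0.4444 - (2)·0.7949 - (-4)·-0.0040) / (10) = -0.0161
Iteration 2:
  α = (4 - (3)·0.7949 - (-1)·-0.0040 - (2)·-0.0161) / (9) = 0.1826
  β = (0 - (3)·0.1826 - (3)·-0.0040 - (3)·-0.0161) / (-13) = 0.0375
  γ = (9 - (-3)·0.1826 - (3)·0.0375 - (4)·-0.0161) / (13) = 0.7307
  δ = (1 - (-1)·0.1826 - (2)·0.0375 - (-4)·0.7307) / (10) = 0.4030
Change: (-0.2618, -0.7574, 0.7347, 0.4191) → max |·| = 0.7574

0.7574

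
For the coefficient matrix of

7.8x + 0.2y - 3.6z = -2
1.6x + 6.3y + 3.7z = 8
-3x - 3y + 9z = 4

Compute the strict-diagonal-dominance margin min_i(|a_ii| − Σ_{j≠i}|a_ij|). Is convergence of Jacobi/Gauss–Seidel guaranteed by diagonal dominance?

row 1: |7.8| − (0.2+3.6) = 4
row 2: |6.3| − (1.6+3.7) = 1
row 3: |9| − (3+3) = 3
minimum over rows = 1 → strictly diagonally dominant (convergence guaranteed)

1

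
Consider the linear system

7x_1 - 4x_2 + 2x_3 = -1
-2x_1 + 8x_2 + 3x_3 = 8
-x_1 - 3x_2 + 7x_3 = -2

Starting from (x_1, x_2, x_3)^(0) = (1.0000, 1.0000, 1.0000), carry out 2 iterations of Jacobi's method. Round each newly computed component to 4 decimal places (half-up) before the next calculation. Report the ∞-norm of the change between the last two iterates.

Iteration 1:
  x_1 = (-1 - (-4)·1.0000 - (2)·1.0000) / (7) = 0.1429
  x_2 = (8 - (-2)·1.0000 - (3)·1.0000) / (8) = 0.8750
  x_3 = (-2 - (-1)·1.0000 - (-3)·1.0000) / (7) = 0.2857
Iteration 2:
  x_1 = (-1 - (-4)·0.8750 - (2)·0.2857) / (7) = 0.2755
  x_2 = (8 - (-2)·0.1429 - (3)·0.2857) / (8) = 0.9286
  x_3 = (-2 - (-1)·0.1429 - (-3)·0.8750) / (7) = 0.1097
Change: (0.1326, 0.0536, -0.1760) → max |·| = 0.1760

0.1760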